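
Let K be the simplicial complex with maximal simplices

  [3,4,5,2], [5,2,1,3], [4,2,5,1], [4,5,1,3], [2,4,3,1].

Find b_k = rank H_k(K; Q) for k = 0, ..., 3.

Order the vertices as 1 < 2 < 3 < 4 < 5. Listing each simplex with vertices in this order, K has dimension 3 with simplices:

  0-simplices (5): [1], [2], [3], [4], [5]
  1-simplices (10): [1,2], [1,3], [1,4], [1,5], [2,3], [2,4], [2,5], [3,4], [3,5], [4,5]
  2-simplices (10): [1,2,3], [1,2,4], [1,2,5], [1,3,4], [1,3,5], [1,4,5], [2,3,4], [2,3,5], [2,4,5], [3,4,5]
  3-simplices (5): [1,2,3,4], [1,2,3,5], [1,2,4,5], [1,3,4,5], [2,3,4,5]

Hence C_0 ≅ Z^5, C_1 ≅ Z^10, C_2 ≅ Z^10, C_3 ≅ Z^5.

The boundary map ∂_1: C_1 → C_0 is given by ∂[p,q] = [q] − [p]. For instance
  ∂[3,5] = [5] − [3].
This gives a 5×10 integer matrix of rank 4; reducing to Smith normal form yields diagonal entries (1,1,1,1).

Boundary ∂_2: C_2 → C_1 acts by ∂[p,q,r] = [q,r] − [p,r] + [p,q]. For instance
  ∂[1,3,4] = [3,4] − [1,4] + [1,3],
  ∂[1,2,5] = [2,5] − [1,5] + [1,2].
The resulting 10×10 matrix has rank 6, and its Smith normal form has invariant factors (1,1,1,1,1,1).

∂_3: C_3 → C_2 sends each 3-simplex σ to the alternating sum Σ_i (−1)^i (σ with its i-th vertex removed). For instance
  ∂[1,2,3,4] = [2,3,4] − [1,3,4] + [1,2,4] − [1,2,3],
  ∂[1,3,4,5] = [3,4,5] − [1,4,5] + [1,3,5] − [1,3,4].
The 10×5 boundary matrix has rank 4 and Smith normal form diag(1,1,1,1).

From H_k ≅ ker(∂_k) / im(∂_{k+1}) we obtain:

  H_0: rank C_0 − rank ∂_1 = 5 − 4 = 1, and the invariant factors of ∂_1 are all 1, so H_0 ≅ Z.
  H_1: rank ker ∂_1 − rank ∂_2 = (10 − 4) − 6 = 0, and the invariant factors of ∂_2 are all 1, so H_1 ≅ 0.
  H_2: rank ker ∂_2 − rank ∂_3 = (10 − 6) − 4 = 0, and the invariant factors of ∂_3 are all 1, so H_2 ≅ 0.
  H_3: rank ker ∂_3 − rank ∂_4 = (5 − 4) − 0 = 1, and there is no ∂_4, so H_3 ≅ Z.

As a check, the Euler characteristic is 5 − 10 + 10 − 5 = 0, which agrees with 1 − 0 + 0 − 1 = 0.

Hence the Betti numbers are b_0 = 1, b_1 = 0, b_2 = 0, b_3 = 1.

b_0 = 1, b_1 = 0, b_2 = 0, b_3 = 1.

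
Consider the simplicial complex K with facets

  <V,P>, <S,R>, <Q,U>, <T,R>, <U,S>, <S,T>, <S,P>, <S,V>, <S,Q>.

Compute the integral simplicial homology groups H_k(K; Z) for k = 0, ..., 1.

K has 7 vertices, 9 edges.
rank ∂_0 = 0, rank ∂_1 = 6 ⇒ b_0 = 7 − 0 − 6 = 1; all invariant factors of ∂_1 are 1 so no torsion. So H_0 ≅ Z.
rank ∂_1 = 6, rank ∂_2 = 0 ⇒ b_1 = 9 − 6 − 0 = 3. So H_1 ≅ Z^3.

H_0 = Z,  H_1 = Z^3.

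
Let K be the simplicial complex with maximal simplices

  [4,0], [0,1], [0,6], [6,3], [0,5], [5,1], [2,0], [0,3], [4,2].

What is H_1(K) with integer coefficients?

Fix the vertex order 0 < 1 < 2 < 3 < 4 < 5 < 6 and write every simplex with vertices in increasing order. Then dim K = 1 and the simplices of K are:

  0-simplices (7): [0], [1], [2], [3], [4], [5], [6]
  1-simplices (9): [0,1], [0,2], [0,3], [0,4], [0,5], [0,6], [1,5], [2,4], [3,6]

Hence C_0 ≅ Z^7, C_1 ≅ Z^9.

∂_1: C_1 → C_0 maps an edge to its endpoints' difference, ∂[p,q] = q − p. For instance
  ∂[3,6] = [6] − [3].
As a 7×9 matrix over Z this has rank 6, with invariant factors (1,1,1,1,1,1).

Now H_k = ker ∂_k / im ∂_{k+1}, so:

  H_1: rank ker ∂_1 − rank ∂_2 = (9 − 6) − 0 = 3, and there is no ∂_2, so H_1 = Z^3.

H_1 = Z^3.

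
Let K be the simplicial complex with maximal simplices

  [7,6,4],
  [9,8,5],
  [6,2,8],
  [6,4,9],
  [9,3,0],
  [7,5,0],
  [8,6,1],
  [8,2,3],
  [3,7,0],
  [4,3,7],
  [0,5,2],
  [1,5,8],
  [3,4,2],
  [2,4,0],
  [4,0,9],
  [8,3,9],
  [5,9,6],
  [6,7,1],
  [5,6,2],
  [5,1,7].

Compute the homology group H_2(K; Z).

H_2 = 0.

Order the vertices as 0 < 1 < 2 < 3 < 4 < 5 < 6 < 7 < 8 < 9. Listing each simplex with vertices in this order, K has dimension 2 with simplices:

  0-simplices (10): [0], [1], [2], [3], [4], [5], [6], [7], [8], [9]
  1-simplices (30): (30 of them)
  2-simplices (20): (20 of them)

Hence C_0 ≅ Z^10, C_1 ≅ Z^30, C_2 ≅ Z^20.

Boundary ∂_1: C_1 → C_0 is given by ∂[p,q] = [q] − [p]. For instance
  ∂[2,8] = [8] − [2].
This gives a 10×30 integer matrix of rank 9; reducing to Smith normal form yields diagonal entries (1,1,1,1,1,1,1,1,1).

The boundary map ∂_2: C_2 → C_1 maps a triangle to the signed sum of its edges. For instance
  ∂[2,3,8] = [3,8] − [2,8] + [2,3],
  ∂[4,6,7] = [6,7] − [4,7] + [4,6].
This gives a 30×20 integer matrix of rank 20; reducing to Smith normal form yields diagonal entries (1,1,1,1,1,1,1,1,1,1,1,1,1,1,1,1,1,1,1,2).

From H_k ≅ ker(∂_k) / im(∂_{k+1}) we obtain:

  H_2: rank ker ∂_2 − rank ∂_3 = (20 − 20) − 0 = 0, and there is no ∂_3, so H_2 = 0.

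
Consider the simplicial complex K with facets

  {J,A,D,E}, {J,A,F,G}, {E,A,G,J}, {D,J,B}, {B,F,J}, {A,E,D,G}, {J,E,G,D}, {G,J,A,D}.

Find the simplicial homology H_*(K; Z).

H_0 = Z,  H_1 = 0,  H_2 = 0,  H_3 = Z.

We work with the vertex ordering A < B < D < E < F < G < J. The simplices of K, each written with vertices in increasing order, are:

  0-simplices (7): A, B, D, E, F, G, J
  1-simplices (16): AD, AE, AF, AG, AJ, BD, BF, BJ, DE, DG, DJ, EG, EJ, FG, FJ, GJ
  2-simplices (15): ADE, ADG, ADJ, AEG, AEJ, AFG, AFJ, AGJ, BDJ, BFJ, DEG, DEJ, DGJ, EGJ, FGJ
  3-simplices (6): ADEG, ADEJ, ADGJ, AEGJ, AFGJ, DEGJ

giving chain groups C_0 ≅ Z^7, C_1 ≅ Z^16, C_2 ≅ Z^15, C_3 ≅ Z^6.

Boundary ∂_1: C_1 → C_0 sends each edge [p,q] (with p < q) to q − p.
The resulting 7×16 matrix has rank 6, and its Smith normal form has invariant factors (1,1,1,1,1,1).

Boundary ∂_2: C_2 → C_1 sends each 2-simplex [p,q,r] to [q,r] − [p,r] + [p,q]. For instance
  ∂BDJ = DJ − BJ + BD,
  ∂AFG = FG − AG + AF.
This gives a 16×15 integer matrix of rank 10; reducing to Smith normal form yields diagonal entries (1,1,1,1,1,1,1,1,1,1).

Boundary ∂_3: C_3 → C_2 sends each 3-simplex σ to the alternating sum Σ_i (−1)^i (σ with its i-th vertex removed). For instance
  ∂AEGJ = EGJ − AGJ + AEJ − AEG,
  ∂ADEJ = DEJ − AEJ + ADJ − ADE.
This gives a 15×6 integer matrix of rank 5; reducing to Smith normal form yields diagonal entries (1,1,1,1,1).

From H_k ≅ ker(∂_k) / im(∂_{k+1}) we obtain:

  H_0: rank C_0 − rank ∂_1 = 7 − 6 = 1, and the invariant factors of ∂_1 are all 1, so H_0 ≅ Z.
  H_1: rank ker ∂_1 − rank ∂_2 = (16 − 6) − 10 = 0, and the invariant factors of ∂_2 are all 1, so H_1 ≅ 0.
  H_2: rank ker ∂_2 − rank ∂_3 = (15 − 10) − 5 = 0, and the invariant factors of ∂_3 are all 1, so H_2 ≅ 0.
  H_3: rank ker ∂_3 − rank ∂_4 = (6 − 5) − 0 = 1, and there is no ∂_4, so H_3 ≅ Z.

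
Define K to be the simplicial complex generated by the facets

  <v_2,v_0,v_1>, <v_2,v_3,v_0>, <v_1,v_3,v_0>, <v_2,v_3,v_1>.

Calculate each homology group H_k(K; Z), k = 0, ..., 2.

H_0 = Z,  H_1 = 0,  H_2 = Z.

Take the total order v_0 < v_1 < v_2 < v_3 on the vertex set. Then K (dimension 2) consists of the simplices:

  0-simplices (4): [v_0], [v_1], [v_2], [v_3]
  1-simplices (6): [v_0,v_1], [v_0,v_2], [v_0,v_3], [v_1,v_2], [v_1,v_3], [v_2,v_3]
  2-simplices (4): [v_0,v_1,v_2], [v_0,v_1,v_3], [v_0,v_2,v_3], [v_1,v_2,v_3]

so the chain groups are C_0 ≅ Z^4, C_1 ≅ Z^6, C_2 ≅ Z^4.

Boundary ∂_1: C_1 → C_0 maps an edge to its endpoints' difference, ∂[p,q] = q − p. For instance
  ∂[v_0,v_1] = [v_1] − [v_0].
The resulting 4×6 matrix has rank 3, and its Smith normal form has invariant factors (1,1,1).

∂_2: C_2 → C_1 acts by ∂[p,q,r] = [q,r] − [p,r] + [p,q]. For instance
  ∂[v_1,v_2,v_3] = [v_2,v_3] − [v_1,v_3] + [v_1,v_2],
  ∂[v_0,v_1,v_2] = [v_1,v_2] − [v_0,v_2] + [v_0,v_1].
The 6×4 boundary matrix has rank 3 and Smith normal form diag(1,1,1).

From H_k ≅ ker(∂_k) / im(∂_{k+1}) we obtain:

  H_0: rank C_0 − rank ∂_1 = 4 − 3 = 1, and the invariant factors of ∂_1 are all 1, so H_0 ≅ Z.
  H_1: rank ker ∂_1 − rank ∂_2 = (6 − 3) − 3 = 0, and the invariant factors of ∂_2 are all 1, so H_1 ≅ 0.
  H_2: rank ker ∂_2 − rank ∂_3 = (4 − 3) − 0 = 1, and there is no ∂_3, so H_2 ≅ Z.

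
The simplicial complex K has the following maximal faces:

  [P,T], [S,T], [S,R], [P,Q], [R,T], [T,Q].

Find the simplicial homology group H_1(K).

Order the vertices as P < Q < R < S < T. Listing each simplex with vertices in this order, K has dimension 1 with simplices:

  0-simplices (5): P, Q, R, S, T
  1-simplices (6): PQ, PT, QT, RS, RT, ST

so the chain groups are C_0 ≅ Z^5, C_1 ≅ Z^6.

Boundary ∂_1: C_1 → C_0 sends each edge [p,q] (with p < q) to q − p.
The resulting 5×6 matrix has rank 4, and its Smith normal form has invariant factors (1,1,1,1).

Computing H_k = (kernel of ∂_k) / (image of ∂_{k+1}):

  H_1: rank ker ∂_1 − rank ∂_2 = (6 − 4) − 0 = 2, and there is no ∂_2, so H_1 ≅ Z^2.

H_1 ≅ Z^2.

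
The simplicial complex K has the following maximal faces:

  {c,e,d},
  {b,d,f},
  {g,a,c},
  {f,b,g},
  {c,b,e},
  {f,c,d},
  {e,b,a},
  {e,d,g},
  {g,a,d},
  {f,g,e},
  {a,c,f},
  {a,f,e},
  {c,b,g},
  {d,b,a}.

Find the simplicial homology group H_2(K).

Fix the vertex order a < b < c < d < e < f < g and write every simplex with vertices in increasing order. Then dim K = 2 and the simplices of K are:

  0-simplices (7): a, b, c, d, e, f, g
  1-simplices (21): ab, ac, ad, ae, af, ag, bc, bd, be, bf, bg, cd, ce, cf, cg, de, df, dg, ef, eg, fg
  2-simplices (14): abd, abe, acf, acg, adg, aef, bce, bcg, bdf, bfg, cde, cdf, deg, efg

Hence C_0 ≅ Z^7, C_1 ≅ Z^21, C_2 ≅ Z^14.

Boundary ∂_1: C_1 → C_0 is given by ∂[p,q] = [q] − [p].
The resulting 7×21 matrix has rank 6, and its Smith normal form has invariant factors (1,1,1,1,1,1).

The boundary map ∂_2: C_2 → C_1 acts by ∂[p,q,r] = [q,r] − [p,r] + [p,q]. For instance
  ∂deg = eg − dg + de,
  ∂cdf = df − cf + cd.
This gives a 21×14 integer matrix of rank 13; reducing to Smith normal form yields diagonal entries (1,1,1,1,1,1,1,1,1,1,1,1,1).

From H_k ≅ ker(∂_k) / im(∂_{k+1}) we obtain:

  H_2: rank ker ∂_2 − rank ∂_3 = (14 − 13) − 0 = 1, and there is no ∂_3, so H_2 = Z.

H_2 ≅ Z.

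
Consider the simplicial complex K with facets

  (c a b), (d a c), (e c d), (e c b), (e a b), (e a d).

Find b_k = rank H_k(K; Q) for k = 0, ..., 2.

We work with the vertex ordering a < b < c < d < e. The simplices of K, each written with vertices in increasing order, are:

  0-simplices (5): a, b, c, d, e
  1-simplices (9): ab, ac, ad, ae, bc, be, cd, ce, de
  2-simplices (6): abc, abe, acd, ade, bce, cde

Hence C_0 ≅ Z^5, C_1 ≅ Z^9, C_2 ≅ Z^6.

The boundary map ∂_1: C_1 → C_0 sends each edge [p,q] (with p < q) to q − p. For instance
  ∂ce = e − c.
This gives a 5×9 integer matrix of rank 4; reducing to Smith normal form yields diagonal entries (1,1,1,1).

∂_2: C_2 → C_1 maps a triangle to the signed sum of its edges. For instance
  ∂ade = de − ae + ad,
  ∂acd = cd − ad + ac.
As a 9×6 matrix over Z this has rank 5, with invariant factors (1,1,1,1,1).

From H_k ≅ ker(∂_k) / im(∂_{k+1}) we obtain:

  H_0: rank C_0 − rank ∂_1 = 5 − 4 = 1, and the invariant factors of ∂_1 are all 1, so H_0 ≅ Z.
  H_1: rank ker ∂_1 − rank ∂_2 = (9 − 4) − 5 = 0, and the invariant factors of ∂_2 are all 1, so H_1 ≅ 0.
  H_2: rank ker ∂_2 − rank ∂_3 = (6 − 5) − 0 = 1, and there is no ∂_3, so H_2 ≅ Z.

As a check, the Euler characteristic is 5 − 9 + 6 = 2, which agrees with 1 − 0 + 1 = 2.
(K is a triangulation of the 2-sphere S^2.)

Hence the Betti numbers are b_0 = 1, b_1 = 0, b_2 = 1.

b_0 = 1, b_1 = 0, b_2 = 1.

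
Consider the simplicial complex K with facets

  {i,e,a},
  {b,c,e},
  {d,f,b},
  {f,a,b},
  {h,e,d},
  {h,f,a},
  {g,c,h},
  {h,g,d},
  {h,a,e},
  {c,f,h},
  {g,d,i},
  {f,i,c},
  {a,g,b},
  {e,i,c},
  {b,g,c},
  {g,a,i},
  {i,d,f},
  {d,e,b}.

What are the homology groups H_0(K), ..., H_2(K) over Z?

H_0 = Z,  H_1 = Z^2,  H_2 = Z.

Fix the vertex order a < b < c < d < e < f < g < h < i and write every simplex with vertices in increasing order. Then dim K = 2 and the simplices of K are:

  0-simplices (9): a, b, c, d, e, f, g, h, i
  1-simplices (27): ab, ae, af, ag, ah, ai, bc, bd, be, bf, bg, ce, cf, cg, ch, ci, de, df, dg, dh, di, eh, ei, fh, fi, gh, gi
  2-simplices (18): abf, abg, aeh, aei, afh, agi, bce, bcg, bde, bdf, cei, cfh, cfi, cgh, deh, dfi, dgh, dgi

Hence C_0 ≅ Z^9, C_1 ≅ Z^27, C_2 ≅ Z^18.

Boundary ∂_1: C_1 → C_0 is given by ∂[p,q] = [q] − [p]. For instance
  ∂bg = g − b.
This gives a 9×27 integer matrix of rank 8; reducing to Smith normal form yields diagonal entries (1,1,1,1,1,1,1,1).

Boundary ∂_2: C_2 → C_1 acts by ∂[p,q,r] = [q,r] − [p,r] + [p,q]. For instance
  ∂bce = ce − be + bc,
  ∂cei = ei − ci + ce.
As a 27×18 matrix over Z this has rank 17, with invariant factors (1,1,1,1,1,1,1,1,1,1,1,1,1,1,1,1,1).

Now H_k = ker ∂_k / im ∂_{k+1}, so:

  H_0: rank C_0 − rank ∂_1 = 9 − 8 = 1, and the invariant factors of ∂_1 are all 1, so H_0 ≅ Z.
  H_1: rank ker ∂_1 − rank ∂_2 = (27 − 8) − 17 = 2, and the invariant factors of ∂_2 are all 1, so H_1 ≅ Z^2.
  H_2: rank ker ∂_2 − rank ∂_3 = (18 − 17) − 0 = 1, and there is no ∂_3, so H_2 ≅ Z.

As a check, the Euler characteristic is 9 − 27 + 18 = 0, which agrees with 1 − 2 + 1 = 0.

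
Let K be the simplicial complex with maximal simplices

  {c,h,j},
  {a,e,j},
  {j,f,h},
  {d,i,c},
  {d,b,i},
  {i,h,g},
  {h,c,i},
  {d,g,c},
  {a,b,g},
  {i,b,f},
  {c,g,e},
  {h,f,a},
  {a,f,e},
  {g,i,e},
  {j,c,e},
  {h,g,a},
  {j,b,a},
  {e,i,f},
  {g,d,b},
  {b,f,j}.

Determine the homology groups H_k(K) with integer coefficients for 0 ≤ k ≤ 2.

Take the total order a < b < c < d < e < f < g < h < i < j on the vertex set. Then K (dimension 2) consists of the simplices:

  0-simplices (10): a, b, c, d, e, f, g, h, i, j
  1-simplices (30): ab, ae, af, ag, ah, aj, bd, bf, bg, bi, bj, cd, ce, cg, ch, ci, cj, dg, di, ef, eg, ei, ej, fh, fi, fj, gh, gi, hi, hj
  2-simplices (20): abg, abj, aef, aej, afh, agh, bdg, bdi, bfi, bfj, cdg, cdi, ceg, cej, chi, chj, efi, egi, fhj, ghi

Hence C_0 ≅ Z^10, C_1 ≅ Z^30, C_2 ≅ Z^20.

The boundary map ∂_1: C_1 → C_0 sends each edge [p,q] (with p < q) to q − p.
As a 10×30 matrix over Z this has rank 9, with invariant factors (1,1,1,1,1,1,1,1,1).

The boundary map ∂_2: C_2 → C_1 sends each 2-simplex [p,q,r] to [q,r] − [p,r] + [p,q]. For instance
  ∂chi = hi − ci + ch,
  ∂cdg = dg − cg + cd.
As a 30×20 matrix over Z this has rank 20, with invariant factors (1,1,1,1,1,1,1,1,1,1,1,1,1,1,1,1,1,1,1,2).

From H_k ≅ ker(∂_k) / im(∂_{k+1}) we obtain:

  H_0: rank C_0 − rank ∂_1 = 10 − 9 = 1, and the invariant factors of ∂_1 are all 1, so H_0 ≅ Z.
  H_1: rank ker ∂_1 − rank ∂_2 = (30 − 9) − 20 = 1, and ∂_2 has invariant factor 2 > 1, so H_1 ≅ Z ⊕ Z/2.
  H_2: rank ker ∂_2 − rank ∂_3 = (20 − 20) − 0 = 0, and there is no ∂_3, so H_2 ≅ 0.

As a check, the Euler characteristic is 10 − 30 + 20 = 0, which agrees with 1 − 1 + 0 = 0.
(K is a triangulation of the Klein bottle.)

H_0 ≅ Z,  H_1 ≅ Z ⊕ Z/2,  H_2 = 0.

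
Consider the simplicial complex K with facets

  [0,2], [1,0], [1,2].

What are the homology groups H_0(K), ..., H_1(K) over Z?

Order the vertices as 0 < 1 < 2. Listing each simplex with vertices in this order, K has dimension 1 with simplices:

  0-simplices (3): [0], [1], [2]
  1-simplices (3): [0,1], [0,2], [1,2]

so the chain groups are C_0 ≅ Z^3, C_1 ≅ Z^3.

Boundary ∂_1: C_1 → C_0 is given by ∂[p,q] = [q] − [p]. For instance
  ∂[0,2] = [2] − [0].
The resulting 3×3 matrix has rank 2, and its Smith normal form has invariant factors (1,1).

Now H_k = ker ∂_k / im ∂_{k+1}, so:

  H_0: rank C_0 − rank ∂_1 = 3 − 2 = 1, and the invariant factors of ∂_1 are all 1, so H_0 = Z.
  H_1: rank ker ∂_1 − rank ∂_2 = (3 − 2) − 0 = 1, and there is no ∂_2, so H_1 = Z.

As a check, the Euler characteristic is 3 − 3 = 0, which agrees with 1 − 1 = 0.

H_0 ≅ Z,  H_1 ≅ Z.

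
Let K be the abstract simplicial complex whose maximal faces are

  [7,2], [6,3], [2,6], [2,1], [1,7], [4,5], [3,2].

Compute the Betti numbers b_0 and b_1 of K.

b_0 = 2, b_1 = 2.

We work with the vertex ordering 1 < 2 < 3 < 4 < 5 < 6 < 7. The simplices of K, each written with vertices in increasing order, are:

  0-simplices (7): [1], [2], [3], [4], [5], [6], [7]
  1-simplices (7): [1,2], [1,7], [2,3], [2,6], [2,7], [3,6], [4,5]

so the chain groups are C_0 ≅ Z^7, C_1 ≅ Z^7.

The boundary map ∂_1: C_1 → C_0 maps an edge to its endpoints' difference, ∂[p,q] = q − p. For instance
  ∂[3,6] = [6] − [3].
This gives a 7×7 integer matrix of rank 5; reducing to Smith normal form yields diagonal entries (1,1,1,1,1).

Now H_k = ker ∂_k / im ∂_{k+1}, so:

  H_0: rank C_0 − rank ∂_1 = 7 − 5 = 2, and the invariant factors of ∂_1 are all 1, so H_0 = Z^2.
  H_1: rank ker ∂_1 − rank ∂_2 = (7 − 5) − 0 = 2, and there is no ∂_2, so H_1 = Z^2.

Hence the Betti numbers are b_0 = 2, b_1 = 2.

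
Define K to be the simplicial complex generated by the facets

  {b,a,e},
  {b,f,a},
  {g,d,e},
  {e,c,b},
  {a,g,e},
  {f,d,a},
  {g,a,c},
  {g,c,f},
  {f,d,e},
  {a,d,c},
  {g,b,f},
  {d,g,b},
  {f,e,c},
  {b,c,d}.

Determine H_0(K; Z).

H_0 ≅ Z.

Fix the vertex order a < b < c < d < e < f < g and write every simplex with vertices in increasing order. Then dim K = 2 and the simplices of K are:

  0-simplices (7): a, b, c, d, e, f, g
  1-simplices (21): ab, ac, ad, ae, af, ag, bc, bd, be, bf, bg, cd, ce, cf, cg, de, df, dg, ef, eg, fg
  2-simplices (14): abe, abf, acd, acg, adf, aeg, bcd, bce, bdg, bfg, cef, cfg, def, deg

so the chain groups are C_0 ≅ Z^7, C_1 ≅ Z^21, C_2 ≅ Z^14.

Boundary ∂_1: C_1 → C_0 maps an edge to its endpoints' difference, ∂[p,q] = q − p. For instance
  ∂bg = g − b.
The 7×21 boundary matrix has rank 6 and Smith normal form diag(1,1,1,1,1,1).

∂_2: C_2 → C_1 acts by ∂[p,q,r] = [q,r] − [p,r] + [p,q]. For instance
  ∂acd = cd − ad + ac,
  ∂bdg = dg − bg + bd.
As a 21×14 matrix over Z this has rank 13, with invariant factors (1,1,1,1,1,1,1,1,1,1,1,1,1).

Computing H_k = (kernel of ∂_k) / (image of ∂_{k+1}):

  H_0: rank C_0 − rank ∂_1 = 7 − 6 = 1, and the invariant factors of ∂_1 are all 1, so H_0 ≅ Z.

(K is a triangulation of the torus T^2.)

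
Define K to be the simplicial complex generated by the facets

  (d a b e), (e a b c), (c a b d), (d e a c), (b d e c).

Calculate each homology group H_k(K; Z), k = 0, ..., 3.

H_0 ≅ Z,  H_1 = 0,  H_2 = 0,  H_3 ≅ Z.

We work with the vertex ordering a < b < c < d < e. The simplices of K, each written with vertices in increasing order, are:

  0-simplices (5): a, b, c, d, e
  1-simplices (10): ab, ac, ad, ae, bc, bd, be, cd, ce, de
  2-simplices (10): abc, abd, abe, acd, ace, ade, bcd, bce, bde, cde
  3-simplices (5): abcd, abce, abde, acde, bcde

so the chain groups are C_0 ≅ Z^5, C_1 ≅ Z^10, C_2 ≅ Z^10, C_3 ≅ Z^5.

Boundary ∂_1: C_1 → C_0 maps an edge to its endpoints' difference, ∂[p,q] = q − p.
As a 5×10 matrix over Z this has rank 4, with invariant factors (1,1,1,1).

The boundary map ∂_2: C_2 → C_1 acts by ∂[p,q,r] = [q,r] − [p,r] + [p,q]. For instance
  ∂abe = be − ae + ab,
  ∂abd = bd − ad + ab.
As a 10×10 matrix over Z this has rank 6, with invariant factors (1,1,1,1,1,1).

∂_3: C_3 → C_2 sends each 3-simplex σ to the alternating sum Σ_i (−1)^i (σ with its i-th vertex removed). For instance
  ∂bcde = cde − bde + bce − bcd,
  ∂abde = bde − ade + abe − abd.
As a 10×5 matrix over Z this has rank 4, with invariant factors (1,1,1,1).

Reading off H_k = ker ∂_k / im ∂_{k+1}:

  H_0: rank C_0 − rank ∂_1 = 5 − 4 = 1, and the invariant factors of ∂_1 are all 1, so H_0 = Z.
  H_1: rank ker ∂_1 − rank ∂_2 = (10 − 4) − 6 = 0, and the invariant factors of ∂_2 are all 1, so H_1 = 0.
  H_2: rank ker ∂_2 − rank ∂_3 = (10 − 6) − 4 = 0, and the invariant factors of ∂_3 are all 1, so H_2 = 0.
  H_3: rank ker ∂_3 − rank ∂_4 = (5 − 4) − 0 = 1, and there is no ∂_4, so H_3 = Z.

As a check, the Euler characteristic is 5 − 10 + 10 − 5 = 0, which agrees with 1 − 0 + 0 − 1 = 0.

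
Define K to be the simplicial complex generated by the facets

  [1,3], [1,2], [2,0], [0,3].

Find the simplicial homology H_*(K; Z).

Order the vertices as 0 < 1 < 2 < 3. Listing each simplex with vertices in this order, K has dimension 1 with simplices:

  0-simplices (4): [0], [1], [2], [3]
  1-simplices (4): [0,2], [0,3], [1,2], [1,3]

so the chain groups are C_0 ≅ Z^4, C_1 ≅ Z^4.

The boundary map ∂_1: C_1 → C_0 is given by ∂[p,q] = [q] − [p].
As a 4×4 matrix over Z this has rank 3, with invariant factors (1,1,1).

Now H_k = ker ∂_k / im ∂_{k+1}, so:

  H_0: rank C_0 − rank ∂_1 = 4 − 3 = 1, and the invariant factors of ∂_1 are all 1, so H_0 = Z.
  H_1: rank ker ∂_1 − rank ∂_2 = (4 − 3) − 0 = 1, and there is no ∂_2, so H_1 = Z.

(K is a triangulation of the circle S^1.)

H_0 = Z,  H_1 = Z.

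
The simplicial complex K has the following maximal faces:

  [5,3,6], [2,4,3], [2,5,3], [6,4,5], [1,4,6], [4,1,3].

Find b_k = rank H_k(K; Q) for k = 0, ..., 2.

Take the total order 1 < 2 < 3 < 4 < 5 < 6 on the vertex set. Then K (dimension 2) consists of the simplices:

  0-simplices (6): [1], [2], [3], [4], [5], [6]
  1-simplices (12): [1,3], [1,4], [1,6], [2,3], [2,4], [2,5], [3,4], [3,5], [3,6], [4,5], [4,6], [5,6]
  2-simplices (6): [1,3,4], [1,4,6], [2,3,4], [2,3,5], [3,5,6], [4,5,6]

Hence C_0 ≅ Z^6, C_1 ≅ Z^12, C_2 ≅ Z^6.

Boundary ∂_1: C_1 → C_0 maps an edge to its endpoints' difference, ∂[p,q] = q − p. For instance
  ∂[3,6] = [6] − [3].
The resulting 6×12 matrix has rank 5, and its Smith normal form has invariant factors (1,1,1,1,1).

∂_2: C_2 → C_1 maps a triangle to the signed sum of its edges. For instance
  ∂[3,5,6] = [5,6] − [3,6] + [3,5],
  ∂[2,3,4] = [3,4] − [2,4] + [2,3].
This gives a 12×6 integer matrix of rank 6; reducing to Smith normal form yields diagonal entries (1,1,1,1,1,1).

Reading off H_k = ker ∂_k / im ∂_{k+1}:

  H_0: rank C_0 − rank ∂_1 = 6 − 5 = 1, and the invariant factors of ∂_1 are all 1, so H_0 ≅ Z.
  H_1: rank ker ∂_1 − rank ∂_2 = (12 − 5) − 6 = 1, and the invariant factors of ∂_2 are all 1, so H_1 ≅ Z.
  H_2: rank ker ∂_2 − rank ∂_3 = (6 − 6) − 0 = 0, and there is no ∂_3, so H_2 ≅ 0.

Hence the Betti numbers are b_0 = 1, b_1 = 1, b_2 = 0.

b_0 = 1, b_1 = 1, b_2 = 0.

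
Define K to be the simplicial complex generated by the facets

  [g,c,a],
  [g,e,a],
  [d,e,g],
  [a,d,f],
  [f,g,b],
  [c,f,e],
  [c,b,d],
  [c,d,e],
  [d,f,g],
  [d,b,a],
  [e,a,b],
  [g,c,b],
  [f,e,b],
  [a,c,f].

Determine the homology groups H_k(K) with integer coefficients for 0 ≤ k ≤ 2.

H_0 ≅ Z,  H_1 ≅ Z^2,  H_2 ≅ Z.

Fix the vertex order a < b < c < d < e < f < g and write every simplex with vertices in increasing order. Then dim K = 2 and the simplices of K are:

  0-simplices (7): a, b, c, d, e, f, g
  1-simplices (21): ab, ac, ad, ae, af, ag, bc, bd, be, bf, bg, cd, ce, cf, cg, de, df, dg, ef, eg, fg
  2-simplices (14): abd, abe, acf, acg, adf, aeg, bcd, bcg, bef, bfg, cde, cef, deg, dfg

Hence C_0 ≅ Z^7, C_1 ≅ Z^21, C_2 ≅ Z^14.

∂_1: C_1 → C_0 sends each edge [p,q] (with p < q) to q − p. For instance
  ∂de = e − d.
The resulting 7×21 matrix has rank 6, and its Smith normal form has invariant factors (1,1,1,1,1,1).

∂_2: C_2 → C_1 acts by ∂[p,q,r] = [q,r] − [p,r] + [p,q]. For instance
  ∂bfg = fg − bg + bf,
  ∂acf = cf − af + ac.
The resulting 21×14 matrix has rank 13, and its Smith normal form has invariant factors (1,1,1,1,1,1,1,1,1,1,1,1,1).

Computing H_k = (kernel of ∂_k) / (image of ∂_{k+1}):

  H_0: rank C_0 − rank ∂_1 = 7 − 6 = 1, and the invariant factors of ∂_1 are all 1, so H_0 ≅ Z.
  H_1: rank ker ∂_1 − rank ∂_2 = (21 − 6) − 13 = 2, and the invariant factors of ∂_2 are all 1, so H_1 ≅ Z^2.
  H_2: rank ker ∂_2 − rank ∂_3 = (14 − 13) − 0 = 1, and there is no ∂_3, so H_2 ≅ Z.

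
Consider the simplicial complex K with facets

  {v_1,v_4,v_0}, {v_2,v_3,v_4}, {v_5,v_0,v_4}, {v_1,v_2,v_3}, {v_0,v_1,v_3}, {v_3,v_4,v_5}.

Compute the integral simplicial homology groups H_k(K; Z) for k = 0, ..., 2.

Fix the vertex order v_0 < v_1 < v_2 < v_3 < v_4 < v_5 and write every simplex with vertices in increasing order. Then dim K = 2 and the simplices of K are:

  0-simplices (6): [v_0], [v_1], [v_2], [v_3], [v_4], [v_5]
  1-simplices (12): [v_0,v_1], [v_0,v_3], [v_0,v_4], [v_0,v_5], [v_1,v_2], [v_1,v_3], [v_1,v_4], [v_2,v_3], [v_2,v_4], [v_3,v_4], [v_3,v_5], [v_4,v_5]
  2-simplices (6): [v_0,v_1,v_3], [v_0,v_1,v_4], [v_0,v_4,v_5], [v_1,v_2,v_3], [v_2,v_3,v_4], [v_3,v_4,v_5]

Hence C_0 ≅ Z^6, C_1 ≅ Z^12, C_2 ≅ Z^6.

∂_1: C_1 → C_0 maps an edge to its endpoints' difference, ∂[p,q] = q − p.
As a 6×12 matrix over Z this has rank 5, with invariant factors (1,1,1,1,1).

∂_2: C_2 → C_1 acts by ∂[p,q,r] = [q,r] − [p,r] + [p,q]. For instance
  ∂[v_1,v_2,v_3] = [v_2,v_3] − [v_1,v_3] + [v_1,v_2],
  ∂[v_0,v_4,v_5] = [v_4,v_5] − [v_0,v_5] + [v_0,v_4].
This gives a 12×6 integer matrix of rank 6; reducing to Smith normal form yields diagonal entries (1,1,1,1,1,1).

Now H_k = ker ∂_k / im ∂_{k+1}, so:

  H_0: rank C_0 − rank ∂_1 = 6 − 5 = 1, and the invariant factors of ∂_1 are all 1, so H_0 ≅ Z.
  H_1: rank ker ∂_1 − rank ∂_2 = (12 − 5) − 6 = 1, and the invariant factors of ∂_2 are all 1, so H_1 ≅ Z.
  H_2: rank ker ∂_2 − rank ∂_3 = (6 − 6) − 0 = 0, and there is no ∂_3, so H_2 ≅ 0.

As a check, the Euler characteristic is 6 − 12 + 6 = 0, which agrees with 1 − 1 + 0 = 0.
(K is a triangulation of the cylinder S^1 x I.)

H_0 = Z,  H_1 = Z,  H_2 = 0.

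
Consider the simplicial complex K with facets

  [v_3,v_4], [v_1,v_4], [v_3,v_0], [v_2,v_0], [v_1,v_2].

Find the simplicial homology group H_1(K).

H_1 = Z.

Fix the vertex order v_0 < v_1 < v_2 < v_3 < v_4 and write every simplex with vertices in increasing order. Then dim K = 1 and the simplices of K are:

  0-simplices (5): [v_0], [v_1], [v_2], [v_3], [v_4]
  1-simplices (5): [v_0,v_2], [v_0,v_3], [v_1,v_2], [v_1,v_4], [v_3,v_4]

Hence C_0 ≅ Z^5, C_1 ≅ Z^5.

The boundary map ∂_1: C_1 → C_0 sends each edge [p,q] (with p < q) to q − p. For instance
  ∂[v_3,v_4] = [v_4] − [v_3].
This gives a 5×5 integer matrix of rank 4; reducing to Smith normal form yields diagonal entries (1,1,1,1).

Reading off H_k = ker ∂_k / im ∂_{k+1}:

  H_1: rank ker ∂_1 − rank ∂_2 = (5 − 4) − 0 = 1, and there is no ∂_2, so H_1 = Z.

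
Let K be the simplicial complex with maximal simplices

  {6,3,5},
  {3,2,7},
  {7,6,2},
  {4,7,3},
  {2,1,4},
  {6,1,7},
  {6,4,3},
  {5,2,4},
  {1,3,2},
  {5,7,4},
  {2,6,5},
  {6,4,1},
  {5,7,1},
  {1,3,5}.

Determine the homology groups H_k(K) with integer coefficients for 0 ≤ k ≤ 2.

H_0 = Z,  H_1 = Z^2,  H_2 = Z.

K has 7 vertices, 21 edges, 14 triangles.
rank ∂_0 = 0, rank ∂_1 = 6 ⇒ b_0 = 7 − 0 − 6 = 1; all invariant factors of ∂_1 are 1 so no torsion. So H_0 ≅ Z.
rank ∂_1 = 6, rank ∂_2 = 13 ⇒ b_1 = 21 − 6 − 13 = 2; all invariant factors of ∂_2 are 1 so no torsion. So H_1 ≅ Z^2.
rank ∂_2 = 13, rank ∂_3 = 0 ⇒ b_2 = 14 − 13 − 0 = 1. So H_2 ≅ Z.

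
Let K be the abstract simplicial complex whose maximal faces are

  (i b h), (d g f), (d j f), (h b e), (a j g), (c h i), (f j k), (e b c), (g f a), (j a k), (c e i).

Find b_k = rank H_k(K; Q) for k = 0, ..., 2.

We work with the vertex ordering a < b < c < d < e < f < g < h < i < j < k. The simplices of K, each written with vertices in increasing order, are:

  0-simplices (11): a, b, c, d, e, f, g, h, i, j, k
  1-simplices (22): af, ag, aj, ak, bc, be, bh, bi, ce, ch, ci, df, dg, dj, eh, ei, fg, fj, fk, gj, hi, jk
  2-simplices (11): afg, agj, ajk, bce, beh, bhi, cei, chi, dfg, dfj, fjk

giving chain groups C_0 ≅ Z^11, C_1 ≅ Z^22, C_2 ≅ Z^11.

The boundary map ∂_1: C_1 → C_0 is given by ∂[p,q] = [q] − [p]. For instance
  ∂fj = j − f.
This gives a 11×22 integer matrix of rank 9; reducing to Smith normal form yields diagonal entries (1,1,1,1,1,1,1,1,1).

The boundary map ∂_2: C_2 → C_1 sends each 2-simplex [p,q,r] to [q,r] − [p,r] + [p,q]. For instance
  ∂ajk = jk − ak + aj,
  ∂chi = hi − ci + ch.
The resulting 22×11 matrix has rank 11, and its Smith normal form has invariant factors (1,1,1,1,1,1,1,1,1,1,1).

From H_k ≅ ker(∂_k) / im(∂_{k+1}) we obtain:

  H_0: rank C_0 − rank ∂_1 = 11 − 9 = 2, and the invariant factors of ∂_1 are all 1, so H_0 = Z^2.
  H_1: rank ker ∂_1 − rank ∂_2 = (22 − 9) − 11 = 2, and the invariant factors of ∂_2 are all 1, so H_1 = Z^2.
  H_2: rank ker ∂_2 − rank ∂_3 = (11 − 11) − 0 = 0, and there is no ∂_3, so H_2 = 0.

(K is a triangulation of the disjoint union of the Möbius band and the cylinder S^1 x I.)

Hence the Betti numbers are b_0 = 2, b_1 = 2, b_2 = 0.

b_0 = 2, b_1 = 2, b_2 = 0.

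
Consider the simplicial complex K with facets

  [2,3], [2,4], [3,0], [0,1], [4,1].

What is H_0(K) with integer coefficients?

H_0 = Z.

Order the vertices as 0 < 1 < 2 < 3 < 4. Listing each simplex with vertices in this order, K has dimension 1 with simplices:

  0-simplices (5): [0], [1], [2], [3], [4]
  1-simplices (5): [0,1], [0,3], [1,4], [2,3], [2,4]

giving chain groups C_0 ≅ Z^5, C_1 ≅ Z^5.

The boundary map ∂_1: C_1 → C_0 sends each edge [p,q] (with p < q) to q − p. For instance
  ∂[0,3] = [3] − [0].
As a 5×5 matrix over Z this has rank 4, with invariant factors (1,1,1,1).

From H_k ≅ ker(∂_k) / im(∂_{k+1}) we obtain:

  H_0: rank C_0 − rank ∂_1 = 5 − 4 = 1, and the invariant factors of ∂_1 are all 1, so H_0 = Z.

(K is a triangulation of the circle S^1.)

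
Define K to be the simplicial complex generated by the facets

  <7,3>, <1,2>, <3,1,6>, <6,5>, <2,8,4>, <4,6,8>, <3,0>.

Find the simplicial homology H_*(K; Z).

H_0 ≅ Z,  H_1 ≅ Z,  H_2 = 0.

Take the total order 0 < 1 < 2 < 3 < 4 < 5 < 6 < 7 < 8 on the vertex set. Then K (dimension 2) consists of the simplices:

  0-simplices (9): [0], [1], [2], [3], [4], [5], [6], [7], [8]
  1-simplices (12): [0,3], [1,2], [1,3], [1,6], [2,4], [2,8], [3,6], [3,7], [4,6], [4,8], [5,6], [6,8]
  2-simplices (3): [1,3,6], [2,4,8], [4,6,8]

so the chain groups are C_0 ≅ Z^9, C_1 ≅ Z^12, C_2 ≅ Z^3.

Boundary ∂_1: C_1 → C_0 is given by ∂[p,q] = [q] − [p].
This gives a 9×12 integer matrix of rank 8; reducing to Smith normal form yields diagonal entries (1,1,1,1,1,1,1,1).

The boundary map ∂_2: C_2 → C_1 acts by ∂[p,q,r] = [q,r] − [p,r] + [p,q]. For instance
  ∂[1,3,6] = [3,6] − [1,6] + [1,3],
  ∂[2,4,8] = [4,8] − [2,8] + [2,4].
This gives a 12×3 integer matrix of rank 3; reducing to Smith normal form yields diagonal entries (1,1,1).

Now H_k = ker ∂_k / im ∂_{k+1}, so:

  H_0: rank C_0 − rank ∂_1 = 9 − 8 = 1, and the invariant factors of ∂_1 are all 1, so H_0 ≅ Z.
  H_1: rank ker ∂_1 − rank ∂_2 = (12 − 8) − 3 = 1, and the invariant factors of ∂_2 are all 1, so H_1 ≅ Z.
  H_2: rank ker ∂_2 − rank ∂_3 = (3 − 3) − 0 = 0, and there is no ∂_3, so H_2 ≅ 0.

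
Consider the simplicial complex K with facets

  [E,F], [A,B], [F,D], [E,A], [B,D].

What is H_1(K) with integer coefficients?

H_1 ≅ Z.

Order the vertices as A < B < D < E < F. Listing each simplex with vertices in this order, K has dimension 1 with simplices:

  0-simplices (5): A, B, D, E, F
  1-simplices (5): AB, AE, BD, DF, EF

so the chain groups are C_0 ≅ Z^5, C_1 ≅ Z^5.

The boundary map ∂_1: C_1 → C_0 maps an edge to its endpoints' difference, ∂[p,q] = q − p. For instance
  ∂BD = D − B.
The 5×5 boundary matrix has rank 4 and Smith normal form diag(1,1,1,1).

Reading off H_k = ker ∂_k / im ∂_{k+1}:

  H_1: rank ker ∂_1 − rank ∂_2 = (5 − 4) − 0 = 1, and there is no ∂_2, so H_1 ≅ Z.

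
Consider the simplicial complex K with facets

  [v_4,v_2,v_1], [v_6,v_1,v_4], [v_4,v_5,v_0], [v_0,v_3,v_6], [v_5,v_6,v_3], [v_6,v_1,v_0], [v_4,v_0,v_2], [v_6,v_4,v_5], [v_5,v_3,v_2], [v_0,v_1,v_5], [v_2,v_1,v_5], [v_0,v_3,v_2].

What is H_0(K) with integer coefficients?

Fix the vertex order v_0 < v_1 < v_2 < v_3 < v_4 < v_5 < v_6 and write every simplex with vertices in increasing order. Then dim K = 2 and the simplices of K are:

  0-simplices (7): [v_0], [v_1], [v_2], [v_3], [v_4], [v_5], [v_6]
  1-simplices (18): (18 of them)
  2-simplices (12): (12 of them)

so the chain groups are C_0 ≅ Z^7, C_1 ≅ Z^18, C_2 ≅ Z^12.

∂_1: C_1 → C_0 sends each edge [p,q] (with p < q) to q − p. For instance
  ∂[v_0,v_1] = [v_1] − [v_0].
The resulting 7×18 matrix has rank 6, and its Smith normal form has invariant factors (1,1,1,1,1,1).

Boundary ∂_2: C_2 → C_1 acts by ∂[p,q,r] = [q,r] − [p,r] + [p,q]. For instance
  ∂[v_0,v_3,v_6] = [v_3,v_6] − [v_0,v_6] + [v_0,v_3],
  ∂[v_0,v_4,v_5] = [v_4,v_5] − [v_0,v_5] + [v_0,v_4].
The resulting 18×12 matrix has rank 12, and its Smith normal form has invariant factors (1,1,1,1,1,1,1,1,1,1,1,2).

Now H_k = ker ∂_k / im ∂_{k+1}, so:

  H_0: rank C_0 − rank ∂_1 = 7 − 6 = 1, and the invariant factors of ∂_1 are all 1, so H_0 = Z.

H_0 ≅ Z.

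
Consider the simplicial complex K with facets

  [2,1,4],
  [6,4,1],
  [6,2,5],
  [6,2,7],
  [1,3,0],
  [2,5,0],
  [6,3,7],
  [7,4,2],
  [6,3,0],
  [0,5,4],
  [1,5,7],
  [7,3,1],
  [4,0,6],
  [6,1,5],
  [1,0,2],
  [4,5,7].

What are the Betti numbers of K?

b_0 = 1, b_1 = 2, b_2 = 1.

Order the vertices as 0 < 1 < 2 < 3 < 4 < 5 < 6 < 7. Listing each simplex with vertices in this order, K has dimension 2 with simplices:

  0-simplices (8): [0], [1], [2], [3], [4], [5], [6], [7]
  1-simplices (24): (24 of them)
  2-simplices (16): [0,1,2], [0,1,3], [0,2,5], [0,3,6], [0,4,5], [0,4,6], [1,2,4], [1,3,7], [1,4,6], [1,5,6], [1,5,7], [2,4,7], [2,5,6], [2,6,7], [3,6,7], [4,5,7]

Hence C_0 ≅ Z^8, C_1 ≅ Z^24, C_2 ≅ Z^16.

The boundary map ∂_1: C_1 → C_0 is given by ∂[p,q] = [q] − [p].
As a 8×24 matrix over Z this has rank 7, with invariant factors (1,1,1,1,1,1,1).

Boundary ∂_2: C_2 → C_1 sends each 2-simplex [p,q,r] to [q,r] − [p,r] + [p,q]. For instance
  ∂[4,5,7] = [5,7] − [4,7] + [4,5],
  ∂[2,6,7] = [6,7] − [2,7] + [2,6].
The resulting 24×16 matrix has rank 15, and its Smith normal form has invariant factors (1,1,1,1,1,1,1,1,1,1,1,1,1,1,1).

Computing H_k = (kernel of ∂_k) / (image of ∂_{k+1}):

  H_0: rank C_0 − rank ∂_1 = 8 − 7 = 1, and the invariant factors of ∂_1 are all 1, so H_0 ≅ Z.
  H_1: rank ker ∂_1 − rank ∂_2 = (24 − 7) − 15 = 2, and the invariant factors of ∂_2 are all 1, so H_1 ≅ Z^2.
  H_2: rank ker ∂_2 − rank ∂_3 = (16 − 15) − 0 = 1, and there is no ∂_3, so H_2 ≅ Z.

As a check, the Euler characteristic is 8 − 24 + 16 = 0, which agrees with 1 − 2 + 1 = 0.
(K is a triangulation of the torus T^2.)

Hence the Betti numbers are b_0 = 1, b_1 = 2, b_2 = 1.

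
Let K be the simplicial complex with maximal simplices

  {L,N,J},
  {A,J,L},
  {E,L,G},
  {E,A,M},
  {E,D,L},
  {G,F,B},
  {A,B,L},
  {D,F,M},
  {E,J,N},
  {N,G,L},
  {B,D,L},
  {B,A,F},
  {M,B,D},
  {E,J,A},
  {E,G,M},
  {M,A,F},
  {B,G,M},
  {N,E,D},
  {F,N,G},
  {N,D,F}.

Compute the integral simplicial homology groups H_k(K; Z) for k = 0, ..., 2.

H_0 ≅ Z,  H_1 ≅ Z ⊕ Z/2Z,  H_2 = 0.

We work with the vertex ordering A < B < D < E < F < G < J < L < M < N. The simplices of K, each written with vertices in increasing order, are:

  0-simplices (10): A, B, D, E, F, G, J, L, M, N
  1-simplices (30): AB, AE, AF, AJ, AL, AM, BD, BF, BG, BL, BM, DE, DF, DL, DM, DN, EG, EJ, EL, EM, EN, FG, FM, FN, GL, GM, GN, JL, JN, LN
  2-simplices (20): ABF, ABL, AEJ, AEM, AFM, AJL, BDL, BDM, BFG, BGM, DEL, DEN, DFM, DFN, EGL, EGM, EJN, FGN, GLN, JLN

so the chain groups are C_0 ≅ Z^10, C_1 ≅ Z^30, C_2 ≅ Z^20.

Boundary ∂_1: C_1 → C_0 is given by ∂[p,q] = [q] − [p]. For instance
  ∂EM = M − E.
As a 10×30 matrix over Z this has rank 9, with invariant factors (1,1,1,1,1,1,1,1,1).

Boundary ∂_2: C_2 → C_1 acts by ∂[p,q,r] = [q,r] − [p,r] + [p,q]. For instance
  ∂JLN = LN − JN + JL,
  ∂DFM = FM − DM + DF.
This gives a 30×20 integer matrix of rank 20; reducing to Smith normal form yields diagonal entries (1,1,1,1,1,1,1,1,1,1,1,1,1,1,1,1,1,1,1,2).

Now H_k = ker ∂_k / im ∂_{k+1}, so:

  H_0: rank C_0 − rank ∂_1 = 10 − 9 = 1, and the invariant factors of ∂_1 are all 1, so H_0 = Z.
  H_1: rank ker ∂_1 − rank ∂_2 = (30 − 9) − 20 = 1, and ∂_2 has invariant factor 2 > 1, so H_1 = Z ⊕ Z/2Z.
  H_2: rank ker ∂_2 − rank ∂_3 = (20 − 20) − 0 = 0, and there is no ∂_3, so H_2 = 0.

As a check, the Euler characteristic is 10 − 30 + 20 = 0, which agrees with 1 − 1 + 0 = 0.
(K is a triangulation of the Klein bottle.)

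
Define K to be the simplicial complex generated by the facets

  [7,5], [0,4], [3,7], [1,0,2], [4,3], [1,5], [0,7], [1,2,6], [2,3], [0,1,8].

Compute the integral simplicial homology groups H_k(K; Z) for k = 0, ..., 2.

H_0 ≅ Z,  H_1 ≅ Z^3,  H_2 = 0.

Order the vertices as 0 < 1 < 2 < 3 < 4 < 5 < 6 < 7 < 8. Listing each simplex with vertices in this order, K has dimension 2 with simplices:

  0-simplices (9): [0], [1], [2], [3], [4], [5], [6], [7], [8]
  1-simplices (14): [0,1], [0,2], [0,4], [0,7], [0,8], [1,2], [1,5], [1,6], [1,8], [2,3], [2,6], [3,4], [3,7], [5,7]
  2-simplices (3): [0,1,2], [0,1,8], [1,2,6]

giving chain groups C_0 ≅ Z^9, C_1 ≅ Z^14, C_2 ≅ Z^3.

Boundary ∂_1: C_1 → C_0 is given by ∂[p,q] = [q] − [p]. For instance
  ∂[0,2] = [2] − [0].
As a 9×14 matrix over Z this has rank 8, with invariant factors (1,1,1,1,1,1,1,1).

The boundary map ∂_2: C_2 → C_1 maps a triangle to the signed sum of its edges. For instance
  ∂[0,1,8] = [1,8] − [0,8] + [0,1],
  ∂[1,2,6] = [2,6] − [1,6] + [1,2].
This gives a 14×3 integer matrix of rank 3; reducing to Smith normal form yields diagonal entries (1,1,1).

Reading off H_k = ker ∂_k / im ∂_{k+1}:

  H_0: rank C_0 − rank ∂_1 = 9 − 8 = 1, and the invariant factors of ∂_1 are all 1, so H_0 ≅ Z.
  H_1: rank ker ∂_1 − rank ∂_2 = (14 − 8) − 3 = 3, and the invariant factors of ∂_2 are all 1, so H_1 ≅ Z^3.
  H_2: rank ker ∂_2 − rank ∂_3 = (3 − 3) − 0 = 0, and there is no ∂_3, so H_2 ≅ 0.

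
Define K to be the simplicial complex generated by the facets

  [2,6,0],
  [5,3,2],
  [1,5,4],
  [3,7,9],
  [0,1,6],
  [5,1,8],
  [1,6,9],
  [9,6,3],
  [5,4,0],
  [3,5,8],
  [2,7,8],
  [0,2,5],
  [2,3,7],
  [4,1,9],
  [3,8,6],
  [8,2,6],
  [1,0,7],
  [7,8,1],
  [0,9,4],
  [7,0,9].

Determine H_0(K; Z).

H_0 = Z.

Take the total order 0 < 1 < 2 < 3 < 4 < 5 < 6 < 7 < 8 < 9 on the vertex set. Then K (dimension 2) consists of the simplices:

  0-simplices (10): [0], [1], [2], [3], [4], [5], [6], [7], [8], [9]
  1-simplices (30): (30 of them)
  2-simplices (20): (20 of them)

so the chain groups are C_0 ≅ Z^10, C_1 ≅ Z^30, C_2 ≅ Z^20.

∂_1: C_1 → C_0 maps an edge to its endpoints' difference, ∂[p,q] = q − p. For instance
  ∂[4,5] = [5] − [4].
The resulting 10×30 matrix has rank 9, and its Smith normal form has invariant factors (1,1,1,1,1,1,1,1,1).

Boundary ∂_2: C_2 → C_1 acts by ∂[p,q,r] = [q,r] − [p,r] + [p,q]. For instance
  ∂[1,6,9] = [6,9] − [1,9] + [1,6],
  ∂[3,6,8] = [6,8] − [3,8] + [3,6].
This gives a 30×20 integer matrix of rank 20; reducing to Smith normal form yields diagonal entries (1,1,1,1,1,1,1,1,1,1,1,1,1,1,1,1,1,1,1,2).

From H_k ≅ ker(∂_k) / im(∂_{k+1}) we obtain:

  H_0: rank C_0 − rank ∂_1 = 10 − 9 = 1, and the invariant factors of ∂_1 are all 1, so H_0 ≅ Z.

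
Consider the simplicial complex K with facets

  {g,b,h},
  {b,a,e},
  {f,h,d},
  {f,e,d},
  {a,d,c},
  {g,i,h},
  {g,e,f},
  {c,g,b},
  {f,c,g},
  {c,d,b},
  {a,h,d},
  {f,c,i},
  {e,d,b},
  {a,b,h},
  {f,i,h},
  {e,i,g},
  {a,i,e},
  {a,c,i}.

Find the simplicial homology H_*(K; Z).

We work with the vertex ordering a < b < c < d < e < f < g < h < i. The simplices of K, each written with vertices in increasing order, are:

  0-simplices (9): a, b, c, d, e, f, g, h, i
  1-simplices (27): ab, ac, ad, ae, ah, ai, bc, bd, be, bg, bh, cd, cf, cg, ci, de, df, dh, ef, eg, ei, fg, fh, fi, gh, gi, hi
  2-simplices (18): abe, abh, acd, aci, adh, aei, bcd, bcg, bde, bgh, cfg, cfi, def, dfh, efg, egi, fhi, ghi

so the chain groups are C_0 ≅ Z^9, C_1 ≅ Z^27, C_2 ≅ Z^18.

∂_1: C_1 → C_0 is given by ∂[p,q] = [q] − [p].
The resulting 9×27 matrix has rank 8, and its Smith normal form has invariant factors (1,1,1,1,1,1,1,1).

∂_2: C_2 → C_1 acts by ∂[p,q,r] = [q,r] − [p,r] + [p,q]. For instance
  ∂bcd = cd − bd + bc,
  ∂bgh = gh − bh + bg.
The resulting 27×18 matrix has rank 18, and its Smith normal form has invariant factors (1,1,1,1,1,1,1,1,1,1,1,1,1,1,1,1,1,2).

From H_k ≅ ker(∂_k) / im(∂_{k+1}) we obtain:

  H_0: rank C_0 − rank ∂_1 = 9 − 8 = 1, and the invariant factors of ∂_1 are all 1, so H_0 = Z.
  H_1: rank ker ∂_1 − rank ∂_2 = (27 − 8) − 18 = 1, and ∂_2 has invariant factor 2 > 1, so H_1 = Z ⊕ Z/2.
  H_2: rank ker ∂_2 − rank ∂_3 = (18 − 18) − 0 = 0, and there is no ∂_3, so H_2 = 0.

H_0 ≅ Z,  H_1 ≅ Z ⊕ Z/2,  H_2 = 0.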